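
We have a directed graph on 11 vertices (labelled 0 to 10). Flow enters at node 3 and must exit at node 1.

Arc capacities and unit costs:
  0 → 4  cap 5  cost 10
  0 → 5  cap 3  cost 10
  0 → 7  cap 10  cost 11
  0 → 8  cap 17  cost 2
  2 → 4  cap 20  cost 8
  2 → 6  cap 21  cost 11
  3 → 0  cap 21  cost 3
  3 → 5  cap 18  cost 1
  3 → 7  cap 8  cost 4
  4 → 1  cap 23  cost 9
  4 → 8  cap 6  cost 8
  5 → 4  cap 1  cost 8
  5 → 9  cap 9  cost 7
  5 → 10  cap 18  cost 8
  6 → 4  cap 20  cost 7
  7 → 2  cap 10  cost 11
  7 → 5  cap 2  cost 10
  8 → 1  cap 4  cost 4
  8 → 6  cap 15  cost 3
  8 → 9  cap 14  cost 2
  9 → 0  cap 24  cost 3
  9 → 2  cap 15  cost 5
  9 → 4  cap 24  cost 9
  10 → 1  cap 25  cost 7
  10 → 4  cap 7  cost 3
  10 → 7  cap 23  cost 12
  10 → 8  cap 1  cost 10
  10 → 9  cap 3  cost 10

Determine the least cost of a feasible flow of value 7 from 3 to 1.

shortest-cost path #1: 3→0→8→1 push 4 @ unit cost 9 (adds 36)
shortest-cost path #2: 3→5→10→1 push 3 @ unit cost 16 (adds 48)
total cost = 84

Minimum cost for 7 units: 84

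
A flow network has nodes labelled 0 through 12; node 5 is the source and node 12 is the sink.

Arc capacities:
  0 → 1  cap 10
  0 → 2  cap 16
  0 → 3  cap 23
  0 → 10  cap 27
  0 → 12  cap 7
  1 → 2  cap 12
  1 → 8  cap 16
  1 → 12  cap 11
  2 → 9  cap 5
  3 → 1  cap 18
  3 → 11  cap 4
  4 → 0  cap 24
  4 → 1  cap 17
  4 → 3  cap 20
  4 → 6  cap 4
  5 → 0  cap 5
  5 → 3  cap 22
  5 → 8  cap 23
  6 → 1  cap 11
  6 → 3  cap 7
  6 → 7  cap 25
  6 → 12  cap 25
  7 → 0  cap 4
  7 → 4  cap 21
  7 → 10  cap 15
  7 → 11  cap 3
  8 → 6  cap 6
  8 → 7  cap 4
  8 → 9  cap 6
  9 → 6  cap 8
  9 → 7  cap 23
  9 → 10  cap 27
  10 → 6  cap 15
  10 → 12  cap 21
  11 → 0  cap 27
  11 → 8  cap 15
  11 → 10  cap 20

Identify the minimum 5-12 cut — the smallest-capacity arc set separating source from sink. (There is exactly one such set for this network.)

augment #1: 5→0→12 push 5
augment #2: 5→3→1→12 push 11
augment #3: 5→8→6→12 push 6
augment #4: 5→3→11→0→12 push 2
augment #5: 5→3→11→10→12 push 2
augment #6: 5→8→7→10→12 push 4
augment #7: 5→8→9→6→12 push 6
augment #8: 5→3→1→2→9→6→12 push 2
augment #9: 5→3→1→2→9→10→12 push 3
max flow = 41; residual-reachable set from 5 gives S-side
cut edges (S→T): {(1,12), (2,9), (3,11), (5,0), (8,6), (8,7), (8,9)} total cap 41

Min-cut arcs: {(1,12), (2,9), (3,11), (5,0), (8,6), (8,7), (8,9)} (total capacity 41)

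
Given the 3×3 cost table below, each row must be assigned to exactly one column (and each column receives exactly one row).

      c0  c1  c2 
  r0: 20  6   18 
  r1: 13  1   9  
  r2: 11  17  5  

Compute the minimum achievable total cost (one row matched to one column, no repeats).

Minimum assignment cost: 24

optimal assignment: row0→col1 (cost 6), row1→col0 (cost 13), row2→col2 (cost 5)
total = 6 + 13 + 5 = 24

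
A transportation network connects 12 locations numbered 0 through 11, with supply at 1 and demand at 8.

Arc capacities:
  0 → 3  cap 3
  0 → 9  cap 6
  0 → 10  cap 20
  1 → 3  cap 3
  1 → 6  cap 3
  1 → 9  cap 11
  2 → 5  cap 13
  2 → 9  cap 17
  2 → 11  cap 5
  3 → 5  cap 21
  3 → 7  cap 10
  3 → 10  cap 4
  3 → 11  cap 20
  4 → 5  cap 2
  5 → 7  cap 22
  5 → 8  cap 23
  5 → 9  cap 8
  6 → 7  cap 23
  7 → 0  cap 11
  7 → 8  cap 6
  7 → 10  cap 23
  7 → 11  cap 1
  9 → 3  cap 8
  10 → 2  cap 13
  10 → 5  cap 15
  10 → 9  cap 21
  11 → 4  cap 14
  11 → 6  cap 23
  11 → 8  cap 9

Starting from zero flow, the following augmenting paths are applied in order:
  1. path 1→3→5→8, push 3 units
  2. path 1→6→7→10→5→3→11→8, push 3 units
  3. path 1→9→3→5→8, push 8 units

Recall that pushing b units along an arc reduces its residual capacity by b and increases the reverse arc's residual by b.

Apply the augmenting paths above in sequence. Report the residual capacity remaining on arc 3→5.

Residual capacity of (3,5): 13

after path 1 (1→3→5→8, push 3): res(3,5)=18
after path 2 (1→6→7→10→5→3→11→8, push 3): res(3,5)=21
after path 3 (1→9→3→5→8, push 8): res(3,5)=13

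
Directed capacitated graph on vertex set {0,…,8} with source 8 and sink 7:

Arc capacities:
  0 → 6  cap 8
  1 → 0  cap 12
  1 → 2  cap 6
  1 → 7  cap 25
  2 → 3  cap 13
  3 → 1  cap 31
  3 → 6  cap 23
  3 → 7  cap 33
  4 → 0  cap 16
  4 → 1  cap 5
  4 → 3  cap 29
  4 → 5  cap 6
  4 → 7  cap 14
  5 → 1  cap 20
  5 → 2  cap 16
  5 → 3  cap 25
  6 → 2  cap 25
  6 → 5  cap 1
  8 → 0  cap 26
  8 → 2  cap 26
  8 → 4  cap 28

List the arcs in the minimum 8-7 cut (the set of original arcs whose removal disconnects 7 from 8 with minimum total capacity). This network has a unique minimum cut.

augment #1: 8→4→7 push 14
augment #2: 8→2→3→7 push 13
augment #3: 8→4→1→7 push 5
augment #4: 8→4→3→7 push 9
augment #5: 8→0→6→5→1→7 push 1
max flow = 42; residual-reachable set from 8 gives S-side
cut edges (S→T): {(2,3), (6,5), (8,4)} total cap 42

Min-cut arcs: {(2,3), (6,5), (8,4)} (total capacity 42)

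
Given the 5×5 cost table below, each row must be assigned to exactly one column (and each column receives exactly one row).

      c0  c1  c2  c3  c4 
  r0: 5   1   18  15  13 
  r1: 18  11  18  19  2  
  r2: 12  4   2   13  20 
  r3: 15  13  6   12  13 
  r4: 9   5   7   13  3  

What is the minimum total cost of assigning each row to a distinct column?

Minimum assignment cost: 26

one of 2 optimal assignments: row0→col0 (cost 5), row1→col4 (cost 2), row2→col2 (cost 2), row3→col3 (cost 12), row4→col1 (cost 5)
total = 5 + 2 + 2 + 12 + 5 = 26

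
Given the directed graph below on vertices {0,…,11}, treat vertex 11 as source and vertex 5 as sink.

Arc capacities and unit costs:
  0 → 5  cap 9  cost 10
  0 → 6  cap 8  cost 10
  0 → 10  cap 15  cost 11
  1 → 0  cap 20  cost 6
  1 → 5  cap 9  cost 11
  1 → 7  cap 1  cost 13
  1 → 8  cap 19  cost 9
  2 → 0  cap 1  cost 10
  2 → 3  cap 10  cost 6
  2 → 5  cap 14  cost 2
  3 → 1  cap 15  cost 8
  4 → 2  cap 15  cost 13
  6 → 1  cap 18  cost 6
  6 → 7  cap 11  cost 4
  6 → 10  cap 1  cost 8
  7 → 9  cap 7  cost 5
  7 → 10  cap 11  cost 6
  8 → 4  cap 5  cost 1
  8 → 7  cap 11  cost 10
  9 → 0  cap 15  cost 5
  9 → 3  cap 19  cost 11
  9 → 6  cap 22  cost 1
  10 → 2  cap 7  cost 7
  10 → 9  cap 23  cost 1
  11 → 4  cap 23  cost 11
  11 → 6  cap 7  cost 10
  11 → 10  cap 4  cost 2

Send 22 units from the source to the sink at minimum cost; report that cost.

shortest-cost path #1: 11→10→2→5 push 4 @ unit cost 11 (adds 44)
shortest-cost path #2: 11→4→2→5 push 10 @ unit cost 26 (adds 260)
shortest-cost path #3: 11→6→1→5 push 7 @ unit cost 27 (adds 189)
shortest-cost path #4: 11→4→2→10→9→0→5 push 1 @ unit cost 33 (adds 33)
total cost = 526

Minimum cost for 22 units: 526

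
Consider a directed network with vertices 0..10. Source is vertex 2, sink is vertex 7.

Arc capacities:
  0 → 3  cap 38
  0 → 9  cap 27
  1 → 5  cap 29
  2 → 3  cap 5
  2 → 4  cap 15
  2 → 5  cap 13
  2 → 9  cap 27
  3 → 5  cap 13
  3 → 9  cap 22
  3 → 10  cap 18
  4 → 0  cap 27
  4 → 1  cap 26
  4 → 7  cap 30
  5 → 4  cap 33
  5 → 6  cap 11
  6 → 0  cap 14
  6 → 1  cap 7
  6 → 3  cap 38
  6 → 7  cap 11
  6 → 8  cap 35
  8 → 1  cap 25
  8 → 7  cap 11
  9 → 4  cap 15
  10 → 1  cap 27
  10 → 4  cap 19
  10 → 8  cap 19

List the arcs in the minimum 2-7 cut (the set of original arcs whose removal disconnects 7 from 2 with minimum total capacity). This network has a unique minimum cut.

augment #1: 2→4→7 push 15
augment #2: 2→5→4→7 push 13
augment #3: 2→9→4→7 push 2
augment #4: 2→3→5→6→7 push 5
augment #5: 2→9→4→5→6→7 push 6
augment #6: 2→9→4→0→3→10→8→7 push 7
max flow = 48; residual-reachable set from 2 gives S-side
cut edges (S→T): {(2,3), (2,4), (2,5), (9,4)} total cap 48

Min-cut arcs: {(2,3), (2,4), (2,5), (9,4)} (total capacity 48)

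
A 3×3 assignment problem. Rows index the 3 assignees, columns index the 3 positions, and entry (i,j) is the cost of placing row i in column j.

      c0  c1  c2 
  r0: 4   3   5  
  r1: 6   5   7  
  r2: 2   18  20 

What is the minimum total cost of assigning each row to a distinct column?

one of 2 optimal assignments: row0→col1 (cost 3), row1→col2 (cost 7), row2→col0 (cost 2)
total = 3 + 7 + 2 = 12

Minimum assignment cost: 12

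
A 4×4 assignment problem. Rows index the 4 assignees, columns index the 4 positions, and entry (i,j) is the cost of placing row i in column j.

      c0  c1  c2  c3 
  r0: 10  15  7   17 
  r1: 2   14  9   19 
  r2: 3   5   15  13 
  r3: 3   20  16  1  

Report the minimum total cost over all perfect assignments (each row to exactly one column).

optimal assignment: row0→col2 (cost 7), row1→col0 (cost 2), row2→col1 (cost 5), row3→col3 (cost 1)
total = 7 + 2 + 5 + 1 = 15

Minimum assignment cost: 15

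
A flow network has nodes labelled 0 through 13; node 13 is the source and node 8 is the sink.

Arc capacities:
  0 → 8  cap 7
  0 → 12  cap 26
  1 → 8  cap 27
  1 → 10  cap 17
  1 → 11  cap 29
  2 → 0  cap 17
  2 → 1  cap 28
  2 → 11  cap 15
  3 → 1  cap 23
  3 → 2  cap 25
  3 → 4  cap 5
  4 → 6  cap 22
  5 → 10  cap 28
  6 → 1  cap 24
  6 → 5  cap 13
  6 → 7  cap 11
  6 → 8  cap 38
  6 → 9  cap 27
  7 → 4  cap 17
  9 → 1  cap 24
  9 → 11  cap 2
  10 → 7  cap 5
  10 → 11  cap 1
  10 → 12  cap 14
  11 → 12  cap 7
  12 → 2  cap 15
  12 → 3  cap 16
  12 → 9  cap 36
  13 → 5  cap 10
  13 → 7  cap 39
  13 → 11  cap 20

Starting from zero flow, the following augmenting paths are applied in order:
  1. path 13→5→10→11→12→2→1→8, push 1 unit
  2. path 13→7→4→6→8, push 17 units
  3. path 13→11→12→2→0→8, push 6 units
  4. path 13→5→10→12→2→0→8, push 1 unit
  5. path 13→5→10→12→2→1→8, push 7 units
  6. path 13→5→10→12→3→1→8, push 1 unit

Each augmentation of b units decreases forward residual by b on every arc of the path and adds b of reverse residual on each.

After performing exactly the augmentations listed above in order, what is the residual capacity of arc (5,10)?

after path 1 (13→5→10→11→12→2→1→8, push 1): res(5,10)=27
after path 2 (13→7→4→6→8, push 17): res(5,10)=27
after path 3 (13→11→12→2→0→8, push 6): res(5,10)=27
after path 4 (13→5→10→12→2→0→8, push 1): res(5,10)=26
after path 5 (13→5→10→12→2→1→8, push 7): res(5,10)=19
after path 6 (13→5→10→12→3→1→8, push 1): res(5,10)=18

Residual capacity of (5,10): 18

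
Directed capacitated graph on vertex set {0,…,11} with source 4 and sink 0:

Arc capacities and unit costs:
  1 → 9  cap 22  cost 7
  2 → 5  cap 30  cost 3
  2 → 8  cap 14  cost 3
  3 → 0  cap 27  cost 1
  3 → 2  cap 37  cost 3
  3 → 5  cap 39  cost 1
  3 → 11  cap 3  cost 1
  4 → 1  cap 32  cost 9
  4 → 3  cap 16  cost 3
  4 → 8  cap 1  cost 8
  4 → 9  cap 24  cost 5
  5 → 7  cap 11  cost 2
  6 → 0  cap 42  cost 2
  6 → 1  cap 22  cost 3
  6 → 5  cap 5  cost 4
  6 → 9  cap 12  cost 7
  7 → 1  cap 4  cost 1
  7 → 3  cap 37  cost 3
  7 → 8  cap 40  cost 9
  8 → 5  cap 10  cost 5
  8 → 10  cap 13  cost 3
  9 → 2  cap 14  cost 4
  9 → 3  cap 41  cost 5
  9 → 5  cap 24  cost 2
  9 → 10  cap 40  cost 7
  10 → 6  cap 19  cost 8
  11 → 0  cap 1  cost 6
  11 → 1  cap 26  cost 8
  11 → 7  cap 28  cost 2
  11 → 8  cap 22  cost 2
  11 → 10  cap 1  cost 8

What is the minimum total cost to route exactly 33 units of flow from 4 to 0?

shortest-cost path #1: 4→3→0 push 16 @ unit cost 4 (adds 64)
shortest-cost path #2: 4→9→3→0 push 11 @ unit cost 11 (adds 121)
shortest-cost path #3: 4→9→3→11→0 push 1 @ unit cost 17 (adds 17)
shortest-cost path #4: 4→8→10→6→0 push 1 @ unit cost 21 (adds 21)
shortest-cost path #5: 4→9→10→6→0 push 4 @ unit cost 22 (adds 88)
total cost = 311

Minimum cost for 33 units: 311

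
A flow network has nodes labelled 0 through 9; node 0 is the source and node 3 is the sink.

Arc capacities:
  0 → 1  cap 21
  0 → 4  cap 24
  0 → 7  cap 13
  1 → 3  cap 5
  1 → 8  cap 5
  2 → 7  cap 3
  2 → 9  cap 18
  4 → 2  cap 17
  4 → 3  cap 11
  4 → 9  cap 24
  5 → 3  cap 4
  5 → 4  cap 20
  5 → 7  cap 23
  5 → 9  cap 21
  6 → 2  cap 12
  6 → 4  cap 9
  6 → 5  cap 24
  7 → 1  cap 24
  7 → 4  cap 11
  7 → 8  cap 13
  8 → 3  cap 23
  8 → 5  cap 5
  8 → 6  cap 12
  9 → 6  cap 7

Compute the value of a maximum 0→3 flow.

Maximum flow value: 38

augment #1: 0→1→3 bottleneck 5, total now 5
augment #2: 0→4→3 bottleneck 11, total now 16
augment #3: 0→1→8→3 bottleneck 5, total now 21
augment #4: 0→7→8→3 bottleneck 13, total now 34
augment #5: 0→4→9→6→5→3 bottleneck 4, total now 38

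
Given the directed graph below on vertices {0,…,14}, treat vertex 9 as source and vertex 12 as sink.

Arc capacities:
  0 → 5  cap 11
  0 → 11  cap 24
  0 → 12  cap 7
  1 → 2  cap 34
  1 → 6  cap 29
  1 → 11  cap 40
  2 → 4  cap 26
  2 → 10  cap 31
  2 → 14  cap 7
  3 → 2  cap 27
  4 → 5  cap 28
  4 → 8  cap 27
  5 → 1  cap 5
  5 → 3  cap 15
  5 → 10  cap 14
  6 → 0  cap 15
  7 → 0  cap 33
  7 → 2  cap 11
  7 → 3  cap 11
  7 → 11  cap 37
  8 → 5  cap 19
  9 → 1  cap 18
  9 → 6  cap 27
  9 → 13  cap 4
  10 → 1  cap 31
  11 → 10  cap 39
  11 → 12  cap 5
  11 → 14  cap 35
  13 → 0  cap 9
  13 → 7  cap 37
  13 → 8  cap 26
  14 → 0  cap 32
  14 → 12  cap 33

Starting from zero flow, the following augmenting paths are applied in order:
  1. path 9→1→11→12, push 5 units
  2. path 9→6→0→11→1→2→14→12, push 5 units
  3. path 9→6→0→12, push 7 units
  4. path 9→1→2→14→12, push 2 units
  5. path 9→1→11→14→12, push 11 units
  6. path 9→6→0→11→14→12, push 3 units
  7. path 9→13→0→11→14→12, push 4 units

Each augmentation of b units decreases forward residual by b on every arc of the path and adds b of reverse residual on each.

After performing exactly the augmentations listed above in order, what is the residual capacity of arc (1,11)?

after path 1 (9→1→11→12, push 5): res(1,11)=35
after path 2 (9→6→0→11→1→2→14→12, push 5): res(1,11)=40
after path 3 (9→6→0→12, push 7): res(1,11)=40
after path 4 (9→1→2→14→12, push 2): res(1,11)=40
after path 5 (9→1→11→14→12, push 11): res(1,11)=29
after path 6 (9→6→0→11→14→12, push 3): res(1,11)=29
after path 7 (9→13→0→11→14→12, push 4): res(1,11)=29

Residual capacity of (1,11): 29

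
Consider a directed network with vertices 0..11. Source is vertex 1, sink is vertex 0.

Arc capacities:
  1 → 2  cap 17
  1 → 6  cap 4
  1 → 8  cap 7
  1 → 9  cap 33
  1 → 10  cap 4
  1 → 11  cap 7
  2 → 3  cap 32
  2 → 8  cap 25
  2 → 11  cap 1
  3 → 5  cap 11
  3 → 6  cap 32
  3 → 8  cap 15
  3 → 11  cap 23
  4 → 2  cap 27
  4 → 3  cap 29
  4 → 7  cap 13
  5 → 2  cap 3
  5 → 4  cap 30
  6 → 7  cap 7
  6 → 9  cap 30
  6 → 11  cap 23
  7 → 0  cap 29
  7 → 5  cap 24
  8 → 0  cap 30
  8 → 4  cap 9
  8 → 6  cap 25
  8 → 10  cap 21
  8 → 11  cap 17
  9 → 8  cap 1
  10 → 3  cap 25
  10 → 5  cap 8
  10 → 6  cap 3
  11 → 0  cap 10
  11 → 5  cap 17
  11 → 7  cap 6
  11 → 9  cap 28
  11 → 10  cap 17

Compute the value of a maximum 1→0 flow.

augment #1: 1→8→0 bottleneck 7, total now 7
augment #2: 1→11→0 bottleneck 7, total now 14
augment #3: 1→2→8→0 bottleneck 17, total now 31
augment #4: 1→6→7→0 bottleneck 4, total now 35
augment #5: 1→9→8→0 bottleneck 1, total now 36
augment #6: 1→10→3→8→0 bottleneck 4, total now 40

Maximum flow value: 40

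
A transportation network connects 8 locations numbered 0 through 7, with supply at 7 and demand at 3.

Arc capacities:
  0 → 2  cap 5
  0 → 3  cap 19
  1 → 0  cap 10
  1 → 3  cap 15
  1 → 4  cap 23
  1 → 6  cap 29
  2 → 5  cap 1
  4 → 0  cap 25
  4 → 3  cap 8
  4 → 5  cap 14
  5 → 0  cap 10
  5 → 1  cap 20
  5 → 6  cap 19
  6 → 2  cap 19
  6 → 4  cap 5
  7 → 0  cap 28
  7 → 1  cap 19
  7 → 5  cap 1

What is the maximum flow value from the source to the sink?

Maximum flow value: 40

augment #1: 7→0→3 bottleneck 19, total now 19
augment #2: 7→1→3 bottleneck 15, total now 34
augment #3: 7→1→4→3 bottleneck 4, total now 38
augment #4: 7→5→1→4→3 bottleneck 1, total now 39
augment #5: 7→0→2→5→1→4→3 bottleneck 1, total now 40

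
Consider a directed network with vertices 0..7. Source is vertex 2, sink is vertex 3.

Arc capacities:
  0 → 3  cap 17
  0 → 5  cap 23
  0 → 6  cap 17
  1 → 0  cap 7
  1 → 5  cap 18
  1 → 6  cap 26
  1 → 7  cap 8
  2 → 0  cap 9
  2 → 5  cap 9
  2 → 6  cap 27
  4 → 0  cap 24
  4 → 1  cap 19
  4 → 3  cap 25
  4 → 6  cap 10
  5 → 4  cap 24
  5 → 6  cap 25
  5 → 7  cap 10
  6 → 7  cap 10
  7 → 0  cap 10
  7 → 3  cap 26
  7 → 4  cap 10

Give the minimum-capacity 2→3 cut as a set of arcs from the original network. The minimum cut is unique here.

Min-cut arcs: {(2,0), (2,5), (6,7)} (total capacity 28)

augment #1: 2→0→3 push 9
augment #2: 2→5→4→3 push 9
augment #3: 2→6→7→3 push 10
max flow = 28; residual-reachable set from 2 gives S-side
cut edges (S→T): {(2,0), (2,5), (6,7)} total cap 28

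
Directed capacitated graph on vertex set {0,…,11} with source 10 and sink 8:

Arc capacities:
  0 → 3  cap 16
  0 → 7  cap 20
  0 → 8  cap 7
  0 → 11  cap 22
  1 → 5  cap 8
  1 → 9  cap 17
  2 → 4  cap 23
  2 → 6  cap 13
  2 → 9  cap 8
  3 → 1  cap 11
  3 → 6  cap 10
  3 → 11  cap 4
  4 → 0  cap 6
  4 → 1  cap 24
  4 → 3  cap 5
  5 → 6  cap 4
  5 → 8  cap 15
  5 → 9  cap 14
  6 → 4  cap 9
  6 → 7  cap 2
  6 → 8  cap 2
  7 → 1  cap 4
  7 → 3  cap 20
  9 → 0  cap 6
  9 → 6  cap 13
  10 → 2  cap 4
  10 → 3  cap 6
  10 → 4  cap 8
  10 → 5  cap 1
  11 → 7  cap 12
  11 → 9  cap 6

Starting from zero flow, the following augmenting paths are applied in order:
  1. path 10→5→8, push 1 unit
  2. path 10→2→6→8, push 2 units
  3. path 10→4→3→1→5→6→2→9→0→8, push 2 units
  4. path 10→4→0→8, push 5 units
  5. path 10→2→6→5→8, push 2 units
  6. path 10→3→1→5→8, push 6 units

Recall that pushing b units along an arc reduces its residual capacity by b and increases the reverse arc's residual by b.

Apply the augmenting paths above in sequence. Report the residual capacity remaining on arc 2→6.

after path 1 (10→5→8, push 1): res(2,6)=13
after path 2 (10→2→6→8, push 2): res(2,6)=11
after path 3 (10→4→3→1→5→6→2→9→0→8, push 2): res(2,6)=13
after path 4 (10→4→0→8, push 5): res(2,6)=13
after path 5 (10→2→6→5→8, push 2): res(2,6)=11
after path 6 (10→3→1→5→8, push 6): res(2,6)=11

Residual capacity of (2,6): 11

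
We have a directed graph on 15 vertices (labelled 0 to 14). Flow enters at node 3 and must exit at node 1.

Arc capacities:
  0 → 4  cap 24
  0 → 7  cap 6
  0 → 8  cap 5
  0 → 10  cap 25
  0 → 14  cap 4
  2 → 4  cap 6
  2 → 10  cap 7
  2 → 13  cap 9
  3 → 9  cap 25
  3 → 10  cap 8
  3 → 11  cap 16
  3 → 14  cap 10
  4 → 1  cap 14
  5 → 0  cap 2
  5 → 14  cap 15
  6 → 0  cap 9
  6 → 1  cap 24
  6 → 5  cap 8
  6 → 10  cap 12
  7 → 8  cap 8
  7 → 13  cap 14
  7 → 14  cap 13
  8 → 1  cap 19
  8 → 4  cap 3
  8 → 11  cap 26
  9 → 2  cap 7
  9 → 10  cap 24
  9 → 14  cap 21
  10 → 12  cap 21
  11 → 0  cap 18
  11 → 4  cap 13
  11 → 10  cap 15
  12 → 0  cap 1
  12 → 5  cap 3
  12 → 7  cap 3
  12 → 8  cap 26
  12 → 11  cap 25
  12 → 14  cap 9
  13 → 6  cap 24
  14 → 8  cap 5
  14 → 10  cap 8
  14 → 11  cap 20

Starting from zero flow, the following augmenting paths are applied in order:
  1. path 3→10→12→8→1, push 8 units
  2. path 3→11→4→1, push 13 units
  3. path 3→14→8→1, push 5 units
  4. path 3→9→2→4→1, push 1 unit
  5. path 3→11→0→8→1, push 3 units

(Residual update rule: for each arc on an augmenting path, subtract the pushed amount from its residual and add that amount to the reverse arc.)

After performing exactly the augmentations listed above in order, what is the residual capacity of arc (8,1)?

Residual capacity of (8,1): 3

after path 1 (3→10→12→8→1, push 8): res(8,1)=11
after path 2 (3→11→4→1, push 13): res(8,1)=11
after path 3 (3→14→8→1, push 5): res(8,1)=6
after path 4 (3→9→2→4→1, push 1): res(8,1)=6
after path 5 (3→11→0→8→1, push 3): res(8,1)=3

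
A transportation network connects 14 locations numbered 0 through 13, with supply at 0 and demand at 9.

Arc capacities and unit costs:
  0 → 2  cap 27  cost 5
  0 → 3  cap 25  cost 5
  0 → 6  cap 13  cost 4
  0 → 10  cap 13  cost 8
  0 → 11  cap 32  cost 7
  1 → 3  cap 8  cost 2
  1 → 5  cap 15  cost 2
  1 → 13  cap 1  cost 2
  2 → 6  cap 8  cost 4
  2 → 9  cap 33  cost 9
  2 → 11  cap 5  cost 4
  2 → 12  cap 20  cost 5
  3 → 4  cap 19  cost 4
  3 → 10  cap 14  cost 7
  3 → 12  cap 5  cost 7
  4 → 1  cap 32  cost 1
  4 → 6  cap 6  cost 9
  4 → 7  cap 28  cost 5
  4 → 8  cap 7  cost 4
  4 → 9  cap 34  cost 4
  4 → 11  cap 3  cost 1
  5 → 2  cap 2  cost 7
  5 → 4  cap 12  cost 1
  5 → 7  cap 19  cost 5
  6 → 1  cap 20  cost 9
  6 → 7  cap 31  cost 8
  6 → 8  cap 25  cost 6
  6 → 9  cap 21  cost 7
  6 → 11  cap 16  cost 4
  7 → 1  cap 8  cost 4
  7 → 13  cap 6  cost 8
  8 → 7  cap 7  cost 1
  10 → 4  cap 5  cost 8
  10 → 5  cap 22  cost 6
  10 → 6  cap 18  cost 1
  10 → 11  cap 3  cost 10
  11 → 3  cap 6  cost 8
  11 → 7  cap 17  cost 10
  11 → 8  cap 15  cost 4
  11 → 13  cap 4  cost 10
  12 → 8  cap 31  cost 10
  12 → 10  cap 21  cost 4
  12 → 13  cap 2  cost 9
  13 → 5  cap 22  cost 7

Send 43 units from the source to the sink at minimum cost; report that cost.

shortest-cost path #1: 0→6→9 push 13 @ unit cost 11 (adds 143)
shortest-cost path #2: 0→3→4→9 push 19 @ unit cost 13 (adds 247)
shortest-cost path #3: 0→2→9 push 11 @ unit cost 14 (adds 154)
total cost = 544

Minimum cost for 43 units: 544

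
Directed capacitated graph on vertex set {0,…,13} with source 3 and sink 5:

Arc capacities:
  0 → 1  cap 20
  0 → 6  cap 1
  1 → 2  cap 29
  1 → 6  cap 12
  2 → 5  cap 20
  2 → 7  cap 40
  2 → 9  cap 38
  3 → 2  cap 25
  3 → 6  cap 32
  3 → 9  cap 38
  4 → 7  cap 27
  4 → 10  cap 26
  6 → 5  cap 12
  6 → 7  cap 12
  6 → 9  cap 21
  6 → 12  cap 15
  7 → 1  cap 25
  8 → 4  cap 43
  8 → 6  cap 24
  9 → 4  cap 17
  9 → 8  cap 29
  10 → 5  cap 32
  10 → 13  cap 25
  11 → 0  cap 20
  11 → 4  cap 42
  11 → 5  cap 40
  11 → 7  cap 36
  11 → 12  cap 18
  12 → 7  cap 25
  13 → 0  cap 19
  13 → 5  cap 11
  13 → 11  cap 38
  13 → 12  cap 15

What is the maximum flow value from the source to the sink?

Maximum flow value: 58

augment #1: 3→2→5 bottleneck 20, total now 20
augment #2: 3→6→5 bottleneck 12, total now 32
augment #3: 3→9→4→10→5 bottleneck 17, total now 49
augment #4: 3→9→8→4→10→5 bottleneck 9, total now 58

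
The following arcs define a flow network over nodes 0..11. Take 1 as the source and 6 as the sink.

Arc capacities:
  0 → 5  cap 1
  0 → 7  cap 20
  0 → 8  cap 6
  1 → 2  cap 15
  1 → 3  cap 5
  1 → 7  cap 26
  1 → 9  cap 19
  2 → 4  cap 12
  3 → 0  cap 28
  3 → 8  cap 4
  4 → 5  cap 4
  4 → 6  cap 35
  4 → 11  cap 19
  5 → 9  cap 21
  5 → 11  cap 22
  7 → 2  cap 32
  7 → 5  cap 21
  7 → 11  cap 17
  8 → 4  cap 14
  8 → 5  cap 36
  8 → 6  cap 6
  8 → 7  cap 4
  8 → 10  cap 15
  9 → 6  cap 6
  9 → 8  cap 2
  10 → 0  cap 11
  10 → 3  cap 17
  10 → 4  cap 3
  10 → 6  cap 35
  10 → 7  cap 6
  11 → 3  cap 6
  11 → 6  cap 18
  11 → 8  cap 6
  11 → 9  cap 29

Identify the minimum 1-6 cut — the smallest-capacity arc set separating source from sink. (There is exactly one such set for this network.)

Min-cut arcs: {(1,3), (1,7), (2,4), (9,6), (9,8)} (total capacity 51)

augment #1: 1→9→6 push 6
augment #2: 1→2→4→6 push 12
augment #3: 1→3→8→6 push 4
augment #4: 1→7→11→6 push 17
augment #5: 1→9→8→6 push 2
augment #6: 1→7→5→11→6 push 1
augment #7: 1→3→0→8→4→6 push 1
augment #8: 1→7→5→11→8→4→6 push 6
augment #9: 1→7→5→11→3→0→8→4→6 push 2
max flow = 51; residual-reachable set from 1 gives S-side
cut edges (S→T): {(1,3), (1,7), (2,4), (9,6), (9,8)} total cap 51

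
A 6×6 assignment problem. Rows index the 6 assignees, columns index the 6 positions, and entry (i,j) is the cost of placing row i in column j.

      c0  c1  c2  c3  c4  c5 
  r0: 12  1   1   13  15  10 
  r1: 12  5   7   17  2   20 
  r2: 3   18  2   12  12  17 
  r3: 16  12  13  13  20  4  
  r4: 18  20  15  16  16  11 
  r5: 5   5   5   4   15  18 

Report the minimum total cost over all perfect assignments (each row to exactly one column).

Minimum assignment cost: 29

optimal assignment: row0→col1 (cost 1), row1→col4 (cost 2), row2→col0 (cost 3), row3→col5 (cost 4), row4→col2 (cost 15), row5→col3 (cost 4)
total = 1 + 2 + 3 + 4 + 15 + 4 = 29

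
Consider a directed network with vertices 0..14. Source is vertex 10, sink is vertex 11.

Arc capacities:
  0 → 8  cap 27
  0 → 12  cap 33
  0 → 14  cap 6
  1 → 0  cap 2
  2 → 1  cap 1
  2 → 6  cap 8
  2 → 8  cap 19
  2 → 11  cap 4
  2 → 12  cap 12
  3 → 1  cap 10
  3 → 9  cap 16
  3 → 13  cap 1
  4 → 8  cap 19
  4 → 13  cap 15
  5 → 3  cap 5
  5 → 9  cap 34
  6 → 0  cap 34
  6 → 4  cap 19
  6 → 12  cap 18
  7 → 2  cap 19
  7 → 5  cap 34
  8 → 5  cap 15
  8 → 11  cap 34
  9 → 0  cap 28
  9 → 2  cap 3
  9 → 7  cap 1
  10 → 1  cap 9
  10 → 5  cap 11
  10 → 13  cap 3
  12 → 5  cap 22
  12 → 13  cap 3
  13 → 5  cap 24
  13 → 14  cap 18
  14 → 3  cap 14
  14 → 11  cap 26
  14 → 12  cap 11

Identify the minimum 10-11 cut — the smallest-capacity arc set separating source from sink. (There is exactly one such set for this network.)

augment #1: 10→13→14→11 push 3
augment #2: 10→1→0→8→11 push 2
augment #3: 10→5→9→2→11 push 3
augment #4: 10→5→3→13→14→11 push 1
augment #5: 10→5→9→0→8→11 push 7
max flow = 16; residual-reachable set from 10 gives S-side
cut edges (S→T): {(1,0), (10,5), (10,13)} total cap 16

Min-cut arcs: {(1,0), (10,5), (10,13)} (total capacity 16)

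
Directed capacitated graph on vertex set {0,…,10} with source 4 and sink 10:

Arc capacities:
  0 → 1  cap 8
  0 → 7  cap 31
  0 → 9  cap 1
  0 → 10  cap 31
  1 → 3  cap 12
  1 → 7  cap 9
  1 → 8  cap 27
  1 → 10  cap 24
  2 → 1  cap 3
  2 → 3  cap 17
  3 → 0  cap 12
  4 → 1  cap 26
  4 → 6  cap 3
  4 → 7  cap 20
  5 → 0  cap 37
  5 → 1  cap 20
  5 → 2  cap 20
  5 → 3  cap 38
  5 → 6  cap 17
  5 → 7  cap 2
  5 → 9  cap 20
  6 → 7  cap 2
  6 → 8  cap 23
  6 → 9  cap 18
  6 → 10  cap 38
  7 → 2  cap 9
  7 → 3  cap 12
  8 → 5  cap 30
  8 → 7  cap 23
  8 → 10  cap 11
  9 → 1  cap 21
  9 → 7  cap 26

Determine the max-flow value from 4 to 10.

augment #1: 4→1→10 bottleneck 24, total now 24
augment #2: 4→6→10 bottleneck 3, total now 27
augment #3: 4→1→8→10 bottleneck 2, total now 29
augment #4: 4→7→3→0→10 bottleneck 12, total now 41
augment #5: 4→7→2→1→8→10 bottleneck 3, total now 44

Maximum flow value: 44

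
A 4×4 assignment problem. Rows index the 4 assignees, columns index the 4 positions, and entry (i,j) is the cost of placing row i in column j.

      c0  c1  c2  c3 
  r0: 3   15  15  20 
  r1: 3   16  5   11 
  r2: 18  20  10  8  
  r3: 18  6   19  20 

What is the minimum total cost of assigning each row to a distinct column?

optimal assignment: row0→col0 (cost 3), row1→col2 (cost 5), row2→col3 (cost 8), row3→col1 (cost 6)
total = 3 + 5 + 8 + 6 = 22

Minimum assignment cost: 22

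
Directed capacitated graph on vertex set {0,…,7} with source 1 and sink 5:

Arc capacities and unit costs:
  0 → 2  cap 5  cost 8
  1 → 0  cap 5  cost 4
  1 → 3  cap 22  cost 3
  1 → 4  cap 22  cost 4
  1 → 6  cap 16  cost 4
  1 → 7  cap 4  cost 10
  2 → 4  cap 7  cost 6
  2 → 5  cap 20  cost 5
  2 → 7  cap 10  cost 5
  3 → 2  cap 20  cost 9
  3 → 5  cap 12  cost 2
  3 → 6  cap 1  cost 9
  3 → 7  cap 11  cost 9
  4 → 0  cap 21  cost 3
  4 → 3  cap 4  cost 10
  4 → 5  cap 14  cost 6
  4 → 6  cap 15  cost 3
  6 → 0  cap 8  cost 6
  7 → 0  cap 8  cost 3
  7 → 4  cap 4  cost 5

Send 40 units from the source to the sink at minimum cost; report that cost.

shortest-cost path #1: 1→3→5 push 12 @ unit cost 5 (adds 60)
shortest-cost path #2: 1→4→5 push 14 @ unit cost 10 (adds 140)
shortest-cost path #3: 1→3→2→5 push 10 @ unit cost 17 (adds 170)
shortest-cost path #4: 1→0→2→5 push 4 @ unit cost 17 (adds 68)
total cost = 438

Minimum cost for 40 units: 438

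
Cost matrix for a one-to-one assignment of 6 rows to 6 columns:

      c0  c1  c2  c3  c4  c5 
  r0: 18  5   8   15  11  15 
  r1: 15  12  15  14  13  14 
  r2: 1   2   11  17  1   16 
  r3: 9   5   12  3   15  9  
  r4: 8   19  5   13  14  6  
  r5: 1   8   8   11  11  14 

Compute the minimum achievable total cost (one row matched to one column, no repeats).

optimal assignment: row0→col1 (cost 5), row1→col5 (cost 14), row2→col4 (cost 1), row3→col3 (cost 3), row4→col2 (cost 5), row5→col0 (cost 1)
total = 5 + 14 + 1 + 3 + 5 + 1 = 29

Minimum assignment cost: 29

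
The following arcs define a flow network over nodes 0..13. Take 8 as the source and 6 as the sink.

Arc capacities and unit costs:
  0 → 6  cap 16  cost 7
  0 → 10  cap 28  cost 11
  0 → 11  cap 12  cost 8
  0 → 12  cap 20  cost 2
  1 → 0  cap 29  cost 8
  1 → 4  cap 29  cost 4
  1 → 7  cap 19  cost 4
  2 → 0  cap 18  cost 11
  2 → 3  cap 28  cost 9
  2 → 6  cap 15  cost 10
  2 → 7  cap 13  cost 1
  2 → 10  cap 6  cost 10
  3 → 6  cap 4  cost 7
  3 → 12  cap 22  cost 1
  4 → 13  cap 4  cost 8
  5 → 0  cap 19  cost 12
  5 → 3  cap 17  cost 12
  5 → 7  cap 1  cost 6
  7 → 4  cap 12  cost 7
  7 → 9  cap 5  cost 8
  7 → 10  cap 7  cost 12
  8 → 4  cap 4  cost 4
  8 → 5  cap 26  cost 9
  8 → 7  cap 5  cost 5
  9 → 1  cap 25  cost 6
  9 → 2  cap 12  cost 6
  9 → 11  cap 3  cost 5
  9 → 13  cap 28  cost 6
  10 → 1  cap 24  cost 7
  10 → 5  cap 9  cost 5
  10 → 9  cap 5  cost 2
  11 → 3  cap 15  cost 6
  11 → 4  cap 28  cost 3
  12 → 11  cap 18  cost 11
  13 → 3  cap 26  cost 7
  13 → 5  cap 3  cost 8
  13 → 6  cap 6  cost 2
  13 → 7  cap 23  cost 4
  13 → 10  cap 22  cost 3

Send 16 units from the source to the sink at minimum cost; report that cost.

shortest-cost path #1: 8→4→13→6 push 4 @ unit cost 14 (adds 56)
shortest-cost path #2: 8→7→9→13→6 push 2 @ unit cost 21 (adds 42)
shortest-cost path #3: 8→5→0→6 push 10 @ unit cost 28 (adds 280)
total cost = 378

Minimum cost for 16 units: 378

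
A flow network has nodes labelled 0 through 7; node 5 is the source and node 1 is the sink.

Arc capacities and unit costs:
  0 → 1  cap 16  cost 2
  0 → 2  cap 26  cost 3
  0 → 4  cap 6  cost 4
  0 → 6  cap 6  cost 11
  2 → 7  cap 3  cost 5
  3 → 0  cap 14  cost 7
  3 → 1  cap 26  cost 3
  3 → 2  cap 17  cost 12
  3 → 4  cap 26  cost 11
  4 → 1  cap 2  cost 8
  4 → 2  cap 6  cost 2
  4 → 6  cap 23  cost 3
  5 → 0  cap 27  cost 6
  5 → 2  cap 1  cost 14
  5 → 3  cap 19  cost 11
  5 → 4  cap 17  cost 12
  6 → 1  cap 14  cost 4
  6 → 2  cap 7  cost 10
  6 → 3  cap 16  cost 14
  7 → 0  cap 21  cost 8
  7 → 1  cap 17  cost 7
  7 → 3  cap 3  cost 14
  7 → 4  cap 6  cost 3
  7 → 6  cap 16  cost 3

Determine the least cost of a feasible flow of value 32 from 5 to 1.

shortest-cost path #1: 5→0→1 push 16 @ unit cost 8 (adds 128)
shortest-cost path #2: 5→3→1 push 16 @ unit cost 14 (adds 224)
total cost = 352

Minimum cost for 32 units: 352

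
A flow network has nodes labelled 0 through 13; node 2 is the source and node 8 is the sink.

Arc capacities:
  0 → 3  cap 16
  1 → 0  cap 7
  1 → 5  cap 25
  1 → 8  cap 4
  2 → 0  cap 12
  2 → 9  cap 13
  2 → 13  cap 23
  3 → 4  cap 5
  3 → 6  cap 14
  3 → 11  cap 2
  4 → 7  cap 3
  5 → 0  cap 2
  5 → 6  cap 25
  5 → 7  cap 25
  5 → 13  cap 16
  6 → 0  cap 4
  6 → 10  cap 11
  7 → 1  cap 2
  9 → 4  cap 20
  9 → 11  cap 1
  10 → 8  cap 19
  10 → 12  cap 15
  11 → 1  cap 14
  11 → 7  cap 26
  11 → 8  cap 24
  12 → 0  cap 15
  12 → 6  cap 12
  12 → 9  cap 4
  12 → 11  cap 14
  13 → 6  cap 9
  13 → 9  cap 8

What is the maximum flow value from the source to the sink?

augment #1: 2→9→11→8 bottleneck 1, total now 1
augment #2: 2→0→3→11→8 bottleneck 2, total now 3
augment #3: 2→13→6→10→8 bottleneck 9, total now 12
augment #4: 2→0→3→6→10→8 bottleneck 2, total now 14
augment #5: 2→9→4→7→1→8 bottleneck 2, total now 16

Maximum flow value: 16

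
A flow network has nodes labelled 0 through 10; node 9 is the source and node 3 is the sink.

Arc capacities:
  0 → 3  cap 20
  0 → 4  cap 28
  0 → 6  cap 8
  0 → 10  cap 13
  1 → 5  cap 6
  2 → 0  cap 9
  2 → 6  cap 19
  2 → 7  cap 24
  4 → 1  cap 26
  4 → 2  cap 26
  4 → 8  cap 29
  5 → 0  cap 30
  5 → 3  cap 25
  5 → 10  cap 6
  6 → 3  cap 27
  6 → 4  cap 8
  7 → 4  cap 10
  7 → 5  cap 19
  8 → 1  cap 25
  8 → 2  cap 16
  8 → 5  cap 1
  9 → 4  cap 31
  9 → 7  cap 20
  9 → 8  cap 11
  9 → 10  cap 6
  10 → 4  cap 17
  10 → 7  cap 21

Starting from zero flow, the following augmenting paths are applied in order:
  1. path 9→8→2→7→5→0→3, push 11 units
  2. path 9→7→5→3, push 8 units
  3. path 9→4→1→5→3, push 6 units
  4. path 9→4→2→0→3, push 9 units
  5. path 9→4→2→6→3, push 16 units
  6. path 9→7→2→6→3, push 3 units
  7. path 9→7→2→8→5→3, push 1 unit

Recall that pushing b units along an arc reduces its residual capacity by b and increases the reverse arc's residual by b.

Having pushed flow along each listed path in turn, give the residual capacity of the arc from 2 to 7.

after path 1 (9→8→2→7→5→0→3, push 11): res(2,7)=13
after path 2 (9→7→5→3, push 8): res(2,7)=13
after path 3 (9→4→1→5→3, push 6): res(2,7)=13
after path 4 (9→4→2→0→3, push 9): res(2,7)=13
after path 5 (9→4→2→6→3, push 16): res(2,7)=13
after path 6 (9→7→2→6→3, push 3): res(2,7)=16
after path 7 (9→7→2→8→5→3, push 1): res(2,7)=17

Residual capacity of (2,7): 17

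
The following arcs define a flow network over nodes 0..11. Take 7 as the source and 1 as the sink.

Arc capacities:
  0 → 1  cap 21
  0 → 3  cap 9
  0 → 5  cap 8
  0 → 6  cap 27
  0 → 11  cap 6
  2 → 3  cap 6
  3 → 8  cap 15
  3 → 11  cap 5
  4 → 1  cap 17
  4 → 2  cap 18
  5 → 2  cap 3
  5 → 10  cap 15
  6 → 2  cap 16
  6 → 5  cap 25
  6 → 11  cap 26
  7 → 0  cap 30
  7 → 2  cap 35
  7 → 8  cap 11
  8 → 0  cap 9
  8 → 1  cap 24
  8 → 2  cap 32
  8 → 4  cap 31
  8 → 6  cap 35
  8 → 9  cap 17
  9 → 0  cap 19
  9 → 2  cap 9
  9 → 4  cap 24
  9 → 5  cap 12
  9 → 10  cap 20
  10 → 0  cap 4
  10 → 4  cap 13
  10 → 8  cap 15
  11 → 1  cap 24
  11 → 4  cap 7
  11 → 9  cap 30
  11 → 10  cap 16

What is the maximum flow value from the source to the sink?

Maximum flow value: 47

augment #1: 7→0→1 bottleneck 21, total now 21
augment #2: 7→8→1 bottleneck 11, total now 32
augment #3: 7→0→11→1 bottleneck 6, total now 38
augment #4: 7→0→3→8→1 bottleneck 3, total now 41
augment #5: 7→2→3→8→1 bottleneck 6, total now 47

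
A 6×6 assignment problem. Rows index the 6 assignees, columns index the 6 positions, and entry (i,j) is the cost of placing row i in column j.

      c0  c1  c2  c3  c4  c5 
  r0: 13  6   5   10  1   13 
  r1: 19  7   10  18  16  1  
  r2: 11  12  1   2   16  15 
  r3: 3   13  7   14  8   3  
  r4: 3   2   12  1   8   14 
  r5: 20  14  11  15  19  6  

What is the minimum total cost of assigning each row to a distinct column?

Minimum assignment cost: 19

optimal assignment: row0→col4 (cost 1), row1→col1 (cost 7), row2→col2 (cost 1), row3→col0 (cost 3), row4→col3 (cost 1), row5→col5 (cost 6)
total = 1 + 7 + 1 + 3 + 1 + 6 = 19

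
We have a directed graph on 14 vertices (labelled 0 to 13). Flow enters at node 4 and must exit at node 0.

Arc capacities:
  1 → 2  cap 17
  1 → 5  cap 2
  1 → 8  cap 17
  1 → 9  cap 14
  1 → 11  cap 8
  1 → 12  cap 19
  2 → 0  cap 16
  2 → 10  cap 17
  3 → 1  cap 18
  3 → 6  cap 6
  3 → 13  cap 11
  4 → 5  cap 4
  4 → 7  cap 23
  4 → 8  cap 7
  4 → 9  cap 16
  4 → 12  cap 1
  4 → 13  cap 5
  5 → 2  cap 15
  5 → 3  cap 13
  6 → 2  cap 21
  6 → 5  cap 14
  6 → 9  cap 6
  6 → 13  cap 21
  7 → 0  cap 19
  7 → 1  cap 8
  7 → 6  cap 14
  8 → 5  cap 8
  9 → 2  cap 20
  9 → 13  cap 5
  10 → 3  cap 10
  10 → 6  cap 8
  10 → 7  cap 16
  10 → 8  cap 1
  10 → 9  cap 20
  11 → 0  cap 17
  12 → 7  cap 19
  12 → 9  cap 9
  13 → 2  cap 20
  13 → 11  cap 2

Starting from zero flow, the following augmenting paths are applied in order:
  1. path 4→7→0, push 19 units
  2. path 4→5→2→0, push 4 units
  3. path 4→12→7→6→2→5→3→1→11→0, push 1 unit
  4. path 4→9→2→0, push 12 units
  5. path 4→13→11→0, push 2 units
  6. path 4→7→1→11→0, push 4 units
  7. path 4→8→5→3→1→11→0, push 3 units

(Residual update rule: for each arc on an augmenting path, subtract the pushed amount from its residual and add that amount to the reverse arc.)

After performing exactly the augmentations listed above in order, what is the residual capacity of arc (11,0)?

Residual capacity of (11,0): 7

after path 1 (4→7→0, push 19): res(11,0)=17
after path 2 (4→5→2→0, push 4): res(11,0)=17
after path 3 (4→12→7→6→2→5→3→1→11→0, push 1): res(11,0)=16
after path 4 (4→9→2→0, push 12): res(11,0)=16
after path 5 (4→13→11→0, push 2): res(11,0)=14
after path 6 (4→7→1→11→0, push 4): res(11,0)=10
after path 7 (4→8→5→3→1→11→0, push 3): res(11,0)=7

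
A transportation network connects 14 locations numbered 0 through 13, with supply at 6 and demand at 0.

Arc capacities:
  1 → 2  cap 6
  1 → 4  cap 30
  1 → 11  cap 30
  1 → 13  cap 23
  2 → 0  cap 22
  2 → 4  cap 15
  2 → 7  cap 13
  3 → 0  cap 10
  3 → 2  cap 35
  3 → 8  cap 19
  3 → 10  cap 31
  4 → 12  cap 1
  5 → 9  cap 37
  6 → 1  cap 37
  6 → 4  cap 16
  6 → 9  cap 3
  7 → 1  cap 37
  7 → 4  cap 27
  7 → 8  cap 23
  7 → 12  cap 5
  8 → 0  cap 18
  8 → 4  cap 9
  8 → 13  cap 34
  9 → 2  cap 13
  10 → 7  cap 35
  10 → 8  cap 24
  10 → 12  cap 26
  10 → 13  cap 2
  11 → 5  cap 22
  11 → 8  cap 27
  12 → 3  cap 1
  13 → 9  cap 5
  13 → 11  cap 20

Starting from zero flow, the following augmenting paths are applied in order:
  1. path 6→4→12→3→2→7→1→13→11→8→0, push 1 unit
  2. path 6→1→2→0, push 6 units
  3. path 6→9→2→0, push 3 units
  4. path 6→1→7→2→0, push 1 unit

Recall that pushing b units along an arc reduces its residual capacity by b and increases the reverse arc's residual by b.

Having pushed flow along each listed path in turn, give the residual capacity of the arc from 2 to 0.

after path 1 (6→4→12→3→2→7→1→13→11→8→0, push 1): res(2,0)=22
after path 2 (6→1→2→0, push 6): res(2,0)=16
after path 3 (6→9→2→0, push 3): res(2,0)=13
after path 4 (6→1→7→2→0, push 1): res(2,0)=12

Residual capacity of (2,0): 12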